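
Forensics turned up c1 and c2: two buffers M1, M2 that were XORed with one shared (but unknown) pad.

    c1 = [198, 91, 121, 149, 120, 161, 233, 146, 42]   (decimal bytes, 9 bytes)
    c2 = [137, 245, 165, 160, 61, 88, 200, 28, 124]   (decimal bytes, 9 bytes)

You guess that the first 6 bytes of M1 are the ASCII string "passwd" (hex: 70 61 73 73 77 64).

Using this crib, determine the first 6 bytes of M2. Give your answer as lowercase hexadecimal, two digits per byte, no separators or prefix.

First, c1 ⊕ c2 = (M1 ⊕ K) ⊕ (M2 ⊕ K) = M1 ⊕ M2, so the key drops out. Then M2 = (M1 ⊕ M2) ⊕ M1 over the first 6 bytes.
byte 0: (c6 ^ 89) ^ 70 = 4f ^ 70 = 3f
byte 1: (5b ^ f5) ^ 61 = ae ^ 61 = cf
byte 2: (79 ^ a5) ^ 73 = dc ^ 73 = af
byte 3: (95 ^ a0) ^ 73 = 35 ^ 73 = 46
byte 4: (78 ^ 3d) ^ 77 = 45 ^ 77 = 32
byte 5: (a1 ^ 58) ^ 64 = f9 ^ 64 = 9d

3fcfaf46329d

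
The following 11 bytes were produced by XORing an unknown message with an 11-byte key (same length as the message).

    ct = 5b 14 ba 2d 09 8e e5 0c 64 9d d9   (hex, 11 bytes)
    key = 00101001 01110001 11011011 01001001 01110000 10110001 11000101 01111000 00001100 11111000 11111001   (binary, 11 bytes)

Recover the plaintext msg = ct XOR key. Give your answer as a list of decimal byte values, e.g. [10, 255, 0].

01011011 ⊕ 00101001 = 01110010
00010100 ⊕ 01110001 = 01100101
10111010 ⊕ 11011011 = 01100001
00101101 ⊕ 01001001 = 01100100
00001001 ⊕ 01110000 = 01111001
10001110 ⊕ 10110001 = 00111111
11100101 ⊕ 11000101 = 00100000
00001100 ⊕ 01111000 = 01110100
01100100 ⊕ 00001100 = 01101000
10011101 ⊕ 11111000 = 01100101
11011001 ⊕ 11111001 = 00100000

[114, 101, 97, 100, 121, 63, 32, 116, 104, 101, 32]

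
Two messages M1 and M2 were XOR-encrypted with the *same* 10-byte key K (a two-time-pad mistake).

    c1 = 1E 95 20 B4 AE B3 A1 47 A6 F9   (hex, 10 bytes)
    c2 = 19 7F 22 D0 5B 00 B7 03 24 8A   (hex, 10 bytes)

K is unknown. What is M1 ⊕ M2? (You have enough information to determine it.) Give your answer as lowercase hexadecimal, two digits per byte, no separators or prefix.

07ea0264f5b316448273

c1 ⊕ c2 = (M1 ⊕ K) ⊕ (M2 ⊕ K) = M1 ⊕ M2 — the shared key cancels under XOR.
1e xor 19 = 07
95 xor 7f = ea
20 xor 22 = 02
b4 xor d0 = 64
ae xor 5b = f5
b3 xor 00 = b3
a1 xor b7 = 16
47 xor 03 = 44
a6 xor 24 = 82
f9 xor 8a = 73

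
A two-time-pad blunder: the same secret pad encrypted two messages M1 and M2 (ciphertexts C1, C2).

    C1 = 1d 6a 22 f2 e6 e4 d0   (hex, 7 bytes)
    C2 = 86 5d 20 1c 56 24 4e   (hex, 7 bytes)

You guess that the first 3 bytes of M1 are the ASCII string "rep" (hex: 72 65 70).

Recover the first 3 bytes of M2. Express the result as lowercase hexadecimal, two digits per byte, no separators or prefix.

First, C1 ⊕ C2 = (M1 ⊕ K) ⊕ (M2 ⊕ K) = M1 ⊕ M2, so the key drops out. Then M2 = (M1 ⊕ M2) ⊕ M1 over the first 3 bytes.
byte 0: (1d ⊕ 86) ⊕ 72 = 9b ⊕ 72 = e9
byte 1: (6a ⊕ 5d) ⊕ 65 = 37 ⊕ 65 = 52
byte 2: (22 ⊕ 20) ⊕ 70 = 02 ⊕ 70 = 72

e95272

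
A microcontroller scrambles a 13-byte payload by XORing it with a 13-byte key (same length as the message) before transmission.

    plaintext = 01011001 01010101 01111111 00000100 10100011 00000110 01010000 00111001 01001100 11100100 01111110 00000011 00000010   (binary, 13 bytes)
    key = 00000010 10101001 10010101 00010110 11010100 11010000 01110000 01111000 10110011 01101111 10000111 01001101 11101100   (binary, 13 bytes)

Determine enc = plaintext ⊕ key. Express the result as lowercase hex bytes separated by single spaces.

5b fc ea 12 77 d6 20 41 ff 8b f9 4e ee

XOR is its own inverse, so applying the key byte-wise gives the result directly.
01011001 XOR 00000010 = 01011011
01010101 XOR 10101001 = 11111100
01111111 XOR 10010101 = 11101010
00000100 XOR 00010110 = 00010010
10100011 XOR 11010100 = 01110111
00000110 XOR 11010000 = 11010110
01010000 XOR 01110000 = 00100000
00111001 XOR 01111000 = 01000001
01001100 XOR 10110011 = 11111111
11100100 XOR 01101111 = 10001011
01111110 XOR 10000111 = 11111001
00000011 XOR 01001101 = 01001110
00000010 XOR 11101100 = 11101110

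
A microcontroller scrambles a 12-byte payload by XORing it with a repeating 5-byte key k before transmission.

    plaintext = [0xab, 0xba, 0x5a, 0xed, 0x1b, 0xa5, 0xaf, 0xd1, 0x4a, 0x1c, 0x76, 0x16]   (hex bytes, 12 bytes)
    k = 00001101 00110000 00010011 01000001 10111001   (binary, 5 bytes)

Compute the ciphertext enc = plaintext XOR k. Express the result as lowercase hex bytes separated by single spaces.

a6 8a 49 ac a2 a8 9f c2 0b a5 7b 26

The 5-byte key repeats, so the effective keystream is 0d 30 13 41 b9 0d 30 13 41 b9 0d 30.
byte 0: ab ⊕ 0d = a6
byte 1: ba ⊕ 30 = 8a
byte 2: 5a ⊕ 13 = 49
byte 3: ed ⊕ 41 = ac
byte 4: 1b ⊕ b9 = a2
byte 5: a5 ⊕ 0d = a8
byte 6: af ⊕ 30 = 9f
byte 7: d1 ⊕ 13 = c2
byte 8: 4a ⊕ 41 = 0b
byte 9: 1c ⊕ b9 = a5
byte 10: 76 ⊕ 0d = 7b
byte 11: 16 ⊕ 30 = 26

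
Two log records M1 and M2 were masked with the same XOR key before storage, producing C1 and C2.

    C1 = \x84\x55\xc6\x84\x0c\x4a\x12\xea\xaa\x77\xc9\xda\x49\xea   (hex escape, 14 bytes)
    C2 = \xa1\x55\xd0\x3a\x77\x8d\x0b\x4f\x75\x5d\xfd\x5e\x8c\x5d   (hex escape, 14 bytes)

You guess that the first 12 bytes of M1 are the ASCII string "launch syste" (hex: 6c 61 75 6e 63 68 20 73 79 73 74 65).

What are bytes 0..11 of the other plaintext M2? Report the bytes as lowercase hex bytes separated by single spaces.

49 61 63 d0 18 af 39 d6 a6 59 40 e1

First, C1 ⊕ C2 = (M1 ⊕ K) ⊕ (M2 ⊕ K) = M1 ⊕ M2, so the key drops out. Then M2 = (M1 ⊕ M2) ⊕ M1 over the first 12 bytes.
byte 0: (84 XOR a1) XOR 6c = 25 XOR 6c = 49
byte 1: (55 XOR 55) XOR 61 = 00 XOR 61 = 61
byte 2: (c6 XOR d0) XOR 75 = 16 XOR 75 = 63
byte 3: (84 XOR 3a) XOR 6e = be XOR 6e = d0
byte 4: (0c XOR 77) XOR 63 = 7b XOR 63 = 18
byte 5: (4a XOR 8d) XOR 68 = c7 XOR 68 = af
byte 6: (12 XOR 0b) XOR 20 = 19 XOR 20 = 39
byte 7: (ea XOR 4f) XOR 73 = a5 XOR 73 = d6
byte 8: (aa XOR 75) XOR 79 = df XOR 79 = a6
byte 9: (77 XOR 5d) XOR 73 = 2a XOR 73 = 59
byte 10: (c9 XOR fd) XOR 74 = 34 XOR 74 = 40
byte 11: (da XOR 5e) XOR 65 = 84 XOR 65 = e1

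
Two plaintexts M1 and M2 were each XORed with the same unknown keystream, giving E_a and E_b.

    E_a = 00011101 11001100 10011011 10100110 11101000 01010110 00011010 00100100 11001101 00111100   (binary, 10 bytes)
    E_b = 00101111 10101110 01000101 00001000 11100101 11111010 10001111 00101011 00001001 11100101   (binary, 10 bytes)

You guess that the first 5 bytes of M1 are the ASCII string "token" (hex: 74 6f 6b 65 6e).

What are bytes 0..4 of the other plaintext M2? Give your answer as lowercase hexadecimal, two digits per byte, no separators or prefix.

460db5cb63

First, E_a ⊕ E_b = (M1 ⊕ K) ⊕ (M2 ⊕ K) = M1 ⊕ M2, so the key drops out. Then M2 = (M1 ⊕ M2) ⊕ M1 over the first 5 bytes.
byte 0: (1d ^ 2f) ^ 74 = 32 ^ 74 = 46
byte 1: (cc ^ ae) ^ 6f = 62 ^ 6f = 0d
byte 2: (9b ^ 45) ^ 6b = de ^ 6b = b5
byte 3: (a6 ^ 08) ^ 65 = ae ^ 65 = cb
byte 4: (e8 ^ e5) ^ 6e = 0d ^ 6e = 63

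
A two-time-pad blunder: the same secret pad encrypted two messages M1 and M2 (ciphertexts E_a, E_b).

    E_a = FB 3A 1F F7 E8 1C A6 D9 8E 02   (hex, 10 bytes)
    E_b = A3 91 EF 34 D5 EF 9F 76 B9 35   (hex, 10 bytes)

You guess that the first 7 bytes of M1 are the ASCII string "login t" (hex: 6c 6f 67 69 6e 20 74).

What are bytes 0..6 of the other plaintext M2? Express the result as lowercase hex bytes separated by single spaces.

34 c4 97 aa 53 d3 4d

First, E_a ⊕ E_b = (M1 ⊕ K) ⊕ (M2 ⊕ K) = M1 ⊕ M2, so the key drops out. Then M2 = (M1 ⊕ M2) ⊕ M1 over the first 7 bytes.
byte 0: (fb XOR a3) XOR 6c = 58 XOR 6c = 34
byte 1: (3a XOR 91) XOR 6f = ab XOR 6f = c4
byte 2: (1f XOR ef) XOR 67 = f0 XOR 67 = 97
byte 3: (f7 XOR 34) XOR 69 = c3 XOR 69 = aa
byte 4: (e8 XOR d5) XOR 6e = 3d XOR 6e = 53
byte 5: (1c XOR ef) XOR 20 = f3 XOR 20 = d3
byte 6: (a6 XOR 9f) XOR 74 = 39 XOR 74 = 4d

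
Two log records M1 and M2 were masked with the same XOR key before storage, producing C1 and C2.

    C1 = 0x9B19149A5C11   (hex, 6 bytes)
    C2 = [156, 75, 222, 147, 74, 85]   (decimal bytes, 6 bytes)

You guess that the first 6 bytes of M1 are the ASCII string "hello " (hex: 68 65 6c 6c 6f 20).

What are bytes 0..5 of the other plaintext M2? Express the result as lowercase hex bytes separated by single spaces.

6f 37 a6 65 79 64

First, C1 ⊕ C2 = (M1 ⊕ K) ⊕ (M2 ⊕ K) = M1 ⊕ M2, so the key drops out. Then M2 = (M1 ⊕ M2) ⊕ M1 over the first 6 bytes.
byte 0: (9b XOR 9c) XOR 68 = 07 XOR 68 = 6f
byte 1: (19 XOR 4b) XOR 65 = 52 XOR 65 = 37
byte 2: (14 XOR de) XOR 6c = ca XOR 6c = a6
byte 3: (9a XOR 93) XOR 6c = 09 XOR 6c = 65
byte 4: (5c XOR 4a) XOR 6f = 16 XOR 6f = 79
byte 5: (11 XOR 55) XOR 20 = 44 XOR 20 = 64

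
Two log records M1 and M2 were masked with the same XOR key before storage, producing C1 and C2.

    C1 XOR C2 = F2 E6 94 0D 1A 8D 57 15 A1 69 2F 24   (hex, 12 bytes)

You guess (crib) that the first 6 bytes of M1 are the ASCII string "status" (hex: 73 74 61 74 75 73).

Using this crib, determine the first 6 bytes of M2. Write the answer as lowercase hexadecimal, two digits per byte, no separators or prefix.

Since C1 ⊕ C2 = M1 ⊕ M2, XORing with the guessed M1 bytes yields the corresponding M2 bytes: M2 = (C1 ⊕ C2) ⊕ M1.
f2 xor 73 = 81
e6 xor 74 = 92
94 xor 61 = f5
0d xor 74 = 79
1a xor 75 = 6f
8d xor 73 = fe

8192f5796ffe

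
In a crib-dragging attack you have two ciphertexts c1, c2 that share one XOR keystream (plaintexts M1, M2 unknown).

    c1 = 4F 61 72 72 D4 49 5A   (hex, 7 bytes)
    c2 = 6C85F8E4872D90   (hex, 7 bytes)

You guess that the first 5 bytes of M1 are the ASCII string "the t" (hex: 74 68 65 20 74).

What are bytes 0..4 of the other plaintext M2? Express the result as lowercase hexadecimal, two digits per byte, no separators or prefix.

First, c1 ⊕ c2 = (M1 ⊕ K) ⊕ (M2 ⊕ K) = M1 ⊕ M2, so the key drops out. Then M2 = (M1 ⊕ M2) ⊕ M1 over the first 5 bytes.
byte 0: (4f xor 6c) xor 74 = 23 xor 74 = 57
byte 1: (61 xor 85) xor 68 = e4 xor 68 = 8c
byte 2: (72 xor f8) xor 65 = 8a xor 65 = ef
byte 3: (72 xor e4) xor 20 = 96 xor 20 = b6
byte 4: (d4 xor 87) xor 74 = 53 xor 74 = 27

578cefb627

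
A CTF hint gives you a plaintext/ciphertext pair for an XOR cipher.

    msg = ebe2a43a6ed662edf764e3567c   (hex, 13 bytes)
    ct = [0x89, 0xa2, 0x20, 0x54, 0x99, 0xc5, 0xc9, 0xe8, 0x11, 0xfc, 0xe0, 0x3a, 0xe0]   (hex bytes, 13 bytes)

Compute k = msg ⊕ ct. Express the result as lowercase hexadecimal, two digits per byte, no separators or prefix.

Since ct = msg ⊕ k, XORing both sides with msg gives k = msg ⊕ ct.
byte 0: 11101011 ⊕ 10001001 = 01100010
byte 1: 11100010 ⊕ 10100010 = 01000000
byte 2: 10100100 ⊕ 00100000 = 10000100
byte 3: 00111010 ⊕ 01010100 = 01101110
byte 4: 01101110 ⊕ 10011001 = 11110111
byte 5: 11010110 ⊕ 11000101 = 00010011
byte 6: 01100010 ⊕ 11001001 = 10101011
byte 7: 11101101 ⊕ 11101000 = 00000101
byte 8: 11110111 ⊕ 00010001 = 11100110
byte 9: 01100100 ⊕ 11111100 = 10011000
byte 10: 11100011 ⊕ 11100000 = 00000011
byte 11: 01010110 ⊕ 00111010 = 01101100
byte 12: 01111100 ⊕ 11100000 = 10011100

6240846ef713ab05e698036c9c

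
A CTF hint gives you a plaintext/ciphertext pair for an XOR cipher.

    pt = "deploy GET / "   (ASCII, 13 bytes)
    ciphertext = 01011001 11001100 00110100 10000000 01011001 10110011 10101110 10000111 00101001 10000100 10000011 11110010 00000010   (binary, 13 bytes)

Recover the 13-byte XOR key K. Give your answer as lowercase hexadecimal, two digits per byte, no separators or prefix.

3da944ec36ca8ec06cd0a3dd22

Since ciphertext = pt ⊕ K, XORing both sides with pt gives K = pt ⊕ ciphertext.
100 ⊕  89 =  61
101 ⊕ 204 = 169
112 ⊕  52 =  68
108 ⊕ 128 = 236
111 ⊕  89 =  54
121 ⊕ 179 = 202
 32 ⊕ 174 = 142
 71 ⊕ 135 = 192
 69 ⊕  41 = 108
 84 ⊕ 132 = 208
 32 ⊕ 131 = 163
 47 ⊕ 242 = 221
 32 ⊕   2 =  34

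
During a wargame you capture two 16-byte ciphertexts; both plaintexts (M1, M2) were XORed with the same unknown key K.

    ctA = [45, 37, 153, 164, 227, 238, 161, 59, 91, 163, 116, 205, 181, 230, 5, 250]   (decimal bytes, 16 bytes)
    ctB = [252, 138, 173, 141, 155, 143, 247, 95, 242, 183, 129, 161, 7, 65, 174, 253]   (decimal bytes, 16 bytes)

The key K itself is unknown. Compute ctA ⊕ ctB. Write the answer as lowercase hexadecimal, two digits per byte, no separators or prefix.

ctA ⊕ ctB = (M1 ⊕ K) ⊕ (M2 ⊕ K) = M1 ⊕ M2 — the shared key cancels under XOR.
2d XOR fc = d1
25 XOR 8a = af
99 XOR ad = 34
a4 XOR 8d = 29
e3 XOR 9b = 78
ee XOR 8f = 61
a1 XOR f7 = 56
3b XOR 5f = 64
5b XOR f2 = a9
a3 XOR b7 = 14
74 XOR 81 = f5
cd XOR a1 = 6c
b5 XOR 07 = b2
e6 XOR 41 = a7
05 XOR ae = ab
fa XOR fd = 07

d1af342978615664a914f56cb2a7ab07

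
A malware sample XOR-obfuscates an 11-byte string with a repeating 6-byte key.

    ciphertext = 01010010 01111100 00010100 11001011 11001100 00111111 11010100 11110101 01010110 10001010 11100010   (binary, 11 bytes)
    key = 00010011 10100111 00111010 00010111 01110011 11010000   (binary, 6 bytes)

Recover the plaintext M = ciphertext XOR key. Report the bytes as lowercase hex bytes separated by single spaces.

41 db 2e dc bf ef c7 52 6c 9d 91

The 6-byte key repeats, so the effective keystream is 13 a7 3a 17 73 d0 13 a7 3a 17 73.
byte 0: 52 ^ 13 = 41
byte 1: 7c ^ a7 = db
byte 2: 14 ^ 3a = 2e
byte 3: cb ^ 17 = dc
byte 4: cc ^ 73 = bf
byte 5: 3f ^ d0 = ef
byte 6: d4 ^ 13 = c7
byte 7: f5 ^ a7 = 52
byte 8: 56 ^ 3a = 6c
byte 9: 8a ^ 17 = 9d
byte 10: e2 ^ 73 = 91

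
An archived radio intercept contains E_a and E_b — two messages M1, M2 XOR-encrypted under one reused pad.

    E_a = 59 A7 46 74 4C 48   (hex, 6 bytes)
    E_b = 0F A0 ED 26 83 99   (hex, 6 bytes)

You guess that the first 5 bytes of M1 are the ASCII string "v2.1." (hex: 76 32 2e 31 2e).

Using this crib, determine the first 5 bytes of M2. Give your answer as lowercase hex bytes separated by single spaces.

First, E_a ⊕ E_b = (M1 ⊕ K) ⊕ (M2 ⊕ K) = M1 ⊕ M2, so the key drops out. Then M2 = (M1 ⊕ M2) ⊕ M1 over the first 5 bytes.
byte 0: (59 xor 0f) xor 76 = 56 xor 76 = 20
byte 1: (a7 xor a0) xor 32 = 07 xor 32 = 35
byte 2: (46 xor ed) xor 2e = ab xor 2e = 85
byte 3: (74 xor 26) xor 31 = 52 xor 31 = 63
byte 4: (4c xor 83) xor 2e = cf xor 2e = e1

20 35 85 63 e1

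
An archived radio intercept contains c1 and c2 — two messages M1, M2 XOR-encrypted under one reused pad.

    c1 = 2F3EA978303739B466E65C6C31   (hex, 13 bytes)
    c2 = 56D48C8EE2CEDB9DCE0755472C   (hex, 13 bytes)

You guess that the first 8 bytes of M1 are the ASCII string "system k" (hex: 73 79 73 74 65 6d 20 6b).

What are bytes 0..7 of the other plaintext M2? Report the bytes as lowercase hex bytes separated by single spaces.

First, c1 ⊕ c2 = (M1 ⊕ K) ⊕ (M2 ⊕ K) = M1 ⊕ M2, so the key drops out. Then M2 = (M1 ⊕ M2) ⊕ M1 over the first 8 bytes.
byte 0: (2f ^ 56) ^ 73 = 79 ^ 73 = 0a
byte 1: (3e ^ d4) ^ 79 = ea ^ 79 = 93
byte 2: (a9 ^ 8c) ^ 73 = 25 ^ 73 = 56
byte 3: (78 ^ 8e) ^ 74 = f6 ^ 74 = 82
byte 4: (30 ^ e2) ^ 65 = d2 ^ 65 = b7
byte 5: (37 ^ ce) ^ 6d = f9 ^ 6d = 94
byte 6: (39 ^ db) ^ 20 = e2 ^ 20 = c2
byte 7: (b4 ^ 9d) ^ 6b = 29 ^ 6b = 42

0a 93 56 82 b7 94 c2 42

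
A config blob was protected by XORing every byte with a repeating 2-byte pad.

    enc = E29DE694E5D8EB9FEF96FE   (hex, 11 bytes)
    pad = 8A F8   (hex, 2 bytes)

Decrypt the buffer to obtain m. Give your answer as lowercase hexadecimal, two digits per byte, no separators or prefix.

The 2-byte key repeats, so the effective keystream is 8a f8 8a f8 8a f8 8a f8 8a f8 8a.
byte 0: e2 XOR 8a = 68
byte 1: 9d XOR f8 = 65
byte 2: e6 XOR 8a = 6c
byte 3: 94 XOR f8 = 6c
byte 4: e5 XOR 8a = 6f
byte 5: d8 XOR f8 = 20
byte 6: eb XOR 8a = 61
byte 7: 9f XOR f8 = 67
byte 8: ef XOR 8a = 65
byte 9: 96 XOR f8 = 6e
byte 10: fe XOR 8a = 74

68656c6c6f206167656e74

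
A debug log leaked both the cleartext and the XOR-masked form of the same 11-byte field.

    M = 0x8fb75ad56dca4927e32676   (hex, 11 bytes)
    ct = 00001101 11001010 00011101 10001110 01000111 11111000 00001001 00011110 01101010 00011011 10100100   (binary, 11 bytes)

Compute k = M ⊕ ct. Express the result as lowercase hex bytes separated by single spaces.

82 7d 47 5b 2a 32 40 39 89 3d d2

Since ct = M ⊕ k, XORing both sides with M gives k = M ⊕ ct.
byte 0: 8f ^ 0d = 82
byte 1: b7 ^ ca = 7d
byte 2: 5a ^ 1d = 47
byte 3: d5 ^ 8e = 5b
byte 4: 6d ^ 47 = 2a
byte 5: ca ^ f8 = 32
byte 6: 49 ^ 09 = 40
byte 7: 27 ^ 1e = 39
byte 8: e3 ^ 6a = 89
byte 9: 26 ^ 1b = 3d
byte 10: 76 ^ a4 = d2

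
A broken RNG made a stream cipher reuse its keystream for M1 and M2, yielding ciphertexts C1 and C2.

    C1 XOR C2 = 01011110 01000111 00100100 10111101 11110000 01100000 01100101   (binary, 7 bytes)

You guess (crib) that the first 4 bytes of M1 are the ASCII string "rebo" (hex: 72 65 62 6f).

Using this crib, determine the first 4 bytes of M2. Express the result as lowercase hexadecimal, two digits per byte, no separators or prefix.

Since C1 ⊕ C2 = M1 ⊕ M2, XORing with the guessed M1 bytes yields the corresponding M2 bytes: M2 = (C1 ⊕ C2) ⊕ M1.
 94 ^ 114 =  44
 71 ^ 101 =  34
 36 ^  98 =  70
189 ^ 111 = 210

2c2246d2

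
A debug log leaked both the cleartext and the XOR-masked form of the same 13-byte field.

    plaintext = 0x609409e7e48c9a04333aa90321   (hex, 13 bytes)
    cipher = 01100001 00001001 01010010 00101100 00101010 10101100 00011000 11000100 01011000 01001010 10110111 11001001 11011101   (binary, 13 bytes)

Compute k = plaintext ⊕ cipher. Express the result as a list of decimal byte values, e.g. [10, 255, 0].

Since cipher = plaintext ⊕ k, XORing both sides with plaintext gives k = plaintext ⊕ cipher.
byte 0: 60 ^ 61 = 01
byte 1: 94 ^ 09 = 9d
byte 2: 09 ^ 52 = 5b
byte 3: e7 ^ 2c = cb
byte 4: e4 ^ 2a = ce
byte 5: 8c ^ ac = 20
byte 6: 9a ^ 18 = 82
byte 7: 04 ^ c4 = c0
byte 8: 33 ^ 58 = 6b
byte 9: 3a ^ 4a = 70
byte 10: a9 ^ b7 = 1e
byte 11: 03 ^ c9 = ca
byte 12: 21 ^ dd = fc

[1, 157, 91, 203, 206, 32, 130, 192, 107, 112, 30, 202, 252]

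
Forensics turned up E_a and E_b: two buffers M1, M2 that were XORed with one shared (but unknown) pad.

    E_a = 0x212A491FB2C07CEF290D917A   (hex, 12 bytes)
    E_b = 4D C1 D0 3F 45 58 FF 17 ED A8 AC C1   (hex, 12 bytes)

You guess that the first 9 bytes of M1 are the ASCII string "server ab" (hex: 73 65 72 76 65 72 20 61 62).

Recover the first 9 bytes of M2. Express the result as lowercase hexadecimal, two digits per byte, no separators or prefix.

1f8eeb5692eaa399a6

First, E_a ⊕ E_b = (M1 ⊕ K) ⊕ (M2 ⊕ K) = M1 ⊕ M2, so the key drops out. Then M2 = (M1 ⊕ M2) ⊕ M1 over the first 9 bytes.
byte 0: (21 ^ 4d) ^ 73 = 6c ^ 73 = 1f
byte 1: (2a ^ c1) ^ 65 = eb ^ 65 = 8e
byte 2: (49 ^ d0) ^ 72 = 99 ^ 72 = eb
byte 3: (1f ^ 3f) ^ 76 = 20 ^ 76 = 56
byte 4: (b2 ^ 45) ^ 65 = f7 ^ 65 = 92
byte 5: (c0 ^ 58) ^ 72 = 98 ^ 72 = ea
byte 6: (7c ^ ff) ^ 20 = 83 ^ 20 = a3
byte 7: (ef ^ 17) ^ 61 = f8 ^ 61 = 99
byte 8: (29 ^ ed) ^ 62 = c4 ^ 62 = a6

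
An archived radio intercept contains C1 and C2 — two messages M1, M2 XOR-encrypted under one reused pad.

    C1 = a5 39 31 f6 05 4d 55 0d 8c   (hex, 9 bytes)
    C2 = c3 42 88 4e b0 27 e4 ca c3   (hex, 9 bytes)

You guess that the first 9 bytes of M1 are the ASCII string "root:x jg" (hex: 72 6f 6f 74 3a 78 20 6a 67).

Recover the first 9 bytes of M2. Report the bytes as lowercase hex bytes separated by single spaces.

First, C1 ⊕ C2 = (M1 ⊕ K) ⊕ (M2 ⊕ K) = M1 ⊕ M2, so the key drops out. Then M2 = (M1 ⊕ M2) ⊕ M1 over the first 9 bytes.
byte 0: (a5 XOR c3) XOR 72 = 66 XOR 72 = 14
byte 1: (39 XOR 42) XOR 6f = 7b XOR 6f = 14
byte 2: (31 XOR 88) XOR 6f = b9 XOR 6f = d6
byte 3: (f6 XOR 4e) XOR 74 = b8 XOR 74 = cc
byte 4: (05 XOR b0) XOR 3a = b5 XOR 3a = 8f
byte 5: (4d XOR 27) XOR 78 = 6a XOR 78 = 12
byte 6: (55 XOR e4) XOR 20 = b1 XOR 20 = 91
byte 7: (0d XOR ca) XOR 6a = c7 XOR 6a = ad
byte 8: (8c XOR c3) XOR 67 = 4f XOR 67 = 28

14 14 d6 cc 8f 12 91 ad 28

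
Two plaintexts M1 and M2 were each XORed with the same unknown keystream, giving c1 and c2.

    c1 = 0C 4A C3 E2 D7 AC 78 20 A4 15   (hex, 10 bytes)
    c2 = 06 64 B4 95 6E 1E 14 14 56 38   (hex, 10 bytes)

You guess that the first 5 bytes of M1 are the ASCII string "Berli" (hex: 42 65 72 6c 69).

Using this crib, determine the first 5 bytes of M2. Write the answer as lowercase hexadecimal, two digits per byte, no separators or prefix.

484b051bd0

First, c1 ⊕ c2 = (M1 ⊕ K) ⊕ (M2 ⊕ K) = M1 ⊕ M2, so the key drops out. Then M2 = (M1 ⊕ M2) ⊕ M1 over the first 5 bytes.
byte 0: (0c xor 06) xor 42 = 0a xor 42 = 48
byte 1: (4a xor 64) xor 65 = 2e xor 65 = 4b
byte 2: (c3 xor b4) xor 72 = 77 xor 72 = 05
byte 3: (e2 xor 95) xor 6c = 77 xor 6c = 1b
byte 4: (d7 xor 6e) xor 69 = b9 xor 69 = d0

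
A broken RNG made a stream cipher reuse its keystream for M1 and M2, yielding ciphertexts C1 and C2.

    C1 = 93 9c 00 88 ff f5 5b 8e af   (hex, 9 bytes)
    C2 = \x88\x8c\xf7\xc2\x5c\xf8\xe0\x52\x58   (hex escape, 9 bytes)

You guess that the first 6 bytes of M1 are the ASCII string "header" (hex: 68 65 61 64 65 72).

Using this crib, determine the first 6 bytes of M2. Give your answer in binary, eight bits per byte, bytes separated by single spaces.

01110011 01110101 10010110 00101110 11000110 01111111

First, C1 ⊕ C2 = (M1 ⊕ K) ⊕ (M2 ⊕ K) = M1 ⊕ M2, so the key drops out. Then M2 = (M1 ⊕ M2) ⊕ M1 over the first 6 bytes.
byte 0: (93 xor 88) xor 68 = 1b xor 68 = 73
byte 1: (9c xor 8c) xor 65 = 10 xor 65 = 75
byte 2: (00 xor f7) xor 61 = f7 xor 61 = 96
byte 3: (88 xor c2) xor 64 = 4a xor 64 = 2e
byte 4: (ff xor 5c) xor 65 = a3 xor 65 = c6
byte 5: (f5 xor f8) xor 72 = 0d xor 72 = 7f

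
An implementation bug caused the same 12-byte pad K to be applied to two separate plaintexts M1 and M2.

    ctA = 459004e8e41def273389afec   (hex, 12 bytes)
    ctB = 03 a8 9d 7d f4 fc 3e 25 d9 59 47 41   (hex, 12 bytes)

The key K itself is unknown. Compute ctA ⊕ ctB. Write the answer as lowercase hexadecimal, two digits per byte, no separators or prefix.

ctA ⊕ ctB = (M1 ⊕ K) ⊕ (M2 ⊕ K) = M1 ⊕ M2 — the shared key cancels under XOR.
01000101 xor 00000011 = 01000110
10010000 xor 10101000 = 00111000
00000100 xor 10011101 = 10011001
11101000 xor 01111101 = 10010101
11100100 xor 11110100 = 00010000
00011101 xor 11111100 = 11100001
11101111 xor 00111110 = 11010001
00100111 xor 00100101 = 00000010
00110011 xor 11011001 = 11101010
10001001 xor 01011001 = 11010000
10101111 xor 01000111 = 11101000
11101100 xor 01000001 = 10101101

4638999510e1d102ead0e8ad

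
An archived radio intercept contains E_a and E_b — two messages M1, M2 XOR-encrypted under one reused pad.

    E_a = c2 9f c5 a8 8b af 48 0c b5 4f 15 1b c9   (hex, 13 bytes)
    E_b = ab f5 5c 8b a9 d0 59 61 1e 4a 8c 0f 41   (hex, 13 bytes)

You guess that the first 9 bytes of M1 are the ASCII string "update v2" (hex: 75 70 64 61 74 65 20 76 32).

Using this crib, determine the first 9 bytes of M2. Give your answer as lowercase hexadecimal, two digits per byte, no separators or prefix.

First, E_a ⊕ E_b = (M1 ⊕ K) ⊕ (M2 ⊕ K) = M1 ⊕ M2, so the key drops out. Then M2 = (M1 ⊕ M2) ⊕ M1 over the first 9 bytes.
byte 0: (c2 ⊕ ab) ⊕ 75 = 69 ⊕ 75 = 1c
byte 1: (9f ⊕ f5) ⊕ 70 = 6a ⊕ 70 = 1a
byte 2: (c5 ⊕ 5c) ⊕ 64 = 99 ⊕ 64 = fd
byte 3: (a8 ⊕ 8b) ⊕ 61 = 23 ⊕ 61 = 42
byte 4: (8b ⊕ a9) ⊕ 74 = 22 ⊕ 74 = 56
byte 5: (af ⊕ d0) ⊕ 65 = 7f ⊕ 65 = 1a
byte 6: (48 ⊕ 59) ⊕ 20 = 11 ⊕ 20 = 31
byte 7: (0c ⊕ 61) ⊕ 76 = 6d ⊕ 76 = 1b
byte 8: (b5 ⊕ 1e) ⊕ 32 = ab ⊕ 32 = 99

1c1afd42561a311b99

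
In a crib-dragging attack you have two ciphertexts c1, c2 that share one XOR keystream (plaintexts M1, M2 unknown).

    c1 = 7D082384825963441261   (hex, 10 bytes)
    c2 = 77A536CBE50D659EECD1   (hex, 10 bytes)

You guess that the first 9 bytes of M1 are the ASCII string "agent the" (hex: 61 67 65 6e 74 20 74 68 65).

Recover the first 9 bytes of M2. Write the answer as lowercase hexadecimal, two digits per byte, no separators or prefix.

6bca7021137472b29b

First, c1 ⊕ c2 = (M1 ⊕ K) ⊕ (M2 ⊕ K) = M1 ⊕ M2, so the key drops out. Then M2 = (M1 ⊕ M2) ⊕ M1 over the first 9 bytes.
byte 0: (7d XOR 77) XOR 61 = 0a XOR 61 = 6b
byte 1: (08 XOR a5) XOR 67 = ad XOR 67 = ca
byte 2: (23 XOR 36) XOR 65 = 15 XOR 65 = 70
byte 3: (84 XOR cb) XOR 6e = 4f XOR 6e = 21
byte 4: (82 XOR e5) XOR 74 = 67 XOR 74 = 13
byte 5: (59 XOR 0d) XOR 20 = 54 XOR 20 = 74
byte 6: (63 XOR 65) XOR 74 = 06 XOR 74 = 72
byte 7: (44 XOR 9e) XOR 68 = da XOR 68 = b2
byte 8: (12 XOR ec) XOR 65 = fe XOR 65 = 9b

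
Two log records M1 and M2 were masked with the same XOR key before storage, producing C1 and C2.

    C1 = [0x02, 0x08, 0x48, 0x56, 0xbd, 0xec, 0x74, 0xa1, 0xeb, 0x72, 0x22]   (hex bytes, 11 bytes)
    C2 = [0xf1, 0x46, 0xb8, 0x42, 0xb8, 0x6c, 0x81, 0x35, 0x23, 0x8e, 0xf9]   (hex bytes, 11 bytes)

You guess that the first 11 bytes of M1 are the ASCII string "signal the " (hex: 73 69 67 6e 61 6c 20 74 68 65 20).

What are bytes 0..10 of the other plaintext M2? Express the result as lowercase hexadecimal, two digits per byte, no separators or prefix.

8027977a64ecd5e0a099fb

First, C1 ⊕ C2 = (M1 ⊕ K) ⊕ (M2 ⊕ K) = M1 ⊕ M2, so the key drops out. Then M2 = (M1 ⊕ M2) ⊕ M1 over the first 11 bytes.
byte 0: (02 xor f1) xor 73 = f3 xor 73 = 80
byte 1: (08 xor 46) xor 69 = 4e xor 69 = 27
byte 2: (48 xor b8) xor 67 = f0 xor 67 = 97
byte 3: (56 xor 42) xor 6e = 14 xor 6e = 7a
byte 4: (bd xor b8) xor 61 = 05 xor 61 = 64
byte 5: (ec xor 6c) xor 6c = 80 xor 6c = ec
byte 6: (74 xor 81) xor 20 = f5 xor 20 = d5
byte 7: (a1 xor 35) xor 74 = 94 xor 74 = e0
byte 8: (eb xor 23) xor 68 = c8 xor 68 = a0
byte 9: (72 xor 8e) xor 65 = fc xor 65 = 99
byte 10: (22 xor f9) xor 20 = db xor 20 = fb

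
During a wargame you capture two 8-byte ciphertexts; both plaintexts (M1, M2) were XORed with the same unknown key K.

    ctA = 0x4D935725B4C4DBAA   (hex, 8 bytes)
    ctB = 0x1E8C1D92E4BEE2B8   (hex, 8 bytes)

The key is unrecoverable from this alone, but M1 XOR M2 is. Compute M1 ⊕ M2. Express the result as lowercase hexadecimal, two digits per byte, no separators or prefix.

ctA ⊕ ctB = (M1 ⊕ K) ⊕ (M2 ⊕ K) = M1 ⊕ M2 — the shared key cancels under XOR.
byte 0:  77 ^  30 =  83
byte 1: 147 ^ 140 =  31
byte 2:  87 ^  29 =  74
byte 3:  37 ^ 146 = 183
byte 4: 180 ^ 228 =  80
byte 5: 196 ^ 190 = 122
byte 6: 219 ^ 226 =  57
byte 7: 170 ^ 184 =  18

531f4ab7507a3912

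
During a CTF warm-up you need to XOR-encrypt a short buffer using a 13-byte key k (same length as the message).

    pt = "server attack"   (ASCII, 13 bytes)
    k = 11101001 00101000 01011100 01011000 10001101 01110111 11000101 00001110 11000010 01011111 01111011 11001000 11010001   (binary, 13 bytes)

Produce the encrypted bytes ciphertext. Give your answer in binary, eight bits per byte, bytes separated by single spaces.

01110011 xor 11101001 = 10011010
01100101 xor 00101000 = 01001101
01110010 xor 01011100 = 00101110
01110110 xor 01011000 = 00101110
01100101 xor 10001101 = 11101000
01110010 xor 01110111 = 00000101
00100000 xor 11000101 = 11100101
01100001 xor 00001110 = 01101111
01110100 xor 11000010 = 10110110
01110100 xor 01011111 = 00101011
01100001 xor 01111011 = 00011010
01100011 xor 11001000 = 10101011
01101011 xor 11010001 = 10111010

10011010 01001101 00101110 00101110 11101000 00000101 11100101 01101111 10110110 00101011 00011010 10101011 10111010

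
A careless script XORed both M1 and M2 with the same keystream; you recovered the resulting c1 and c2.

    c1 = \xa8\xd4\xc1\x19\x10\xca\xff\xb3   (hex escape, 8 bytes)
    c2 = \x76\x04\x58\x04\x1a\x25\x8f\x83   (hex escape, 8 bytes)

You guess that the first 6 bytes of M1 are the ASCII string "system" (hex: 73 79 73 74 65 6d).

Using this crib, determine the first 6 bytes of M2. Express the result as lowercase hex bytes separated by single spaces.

First, c1 ⊕ c2 = (M1 ⊕ K) ⊕ (M2 ⊕ K) = M1 ⊕ M2, so the key drops out. Then M2 = (M1 ⊕ M2) ⊕ M1 over the first 6 bytes.
byte 0: (a8 xor 76) xor 73 = de xor 73 = ad
byte 1: (d4 xor 04) xor 79 = d0 xor 79 = a9
byte 2: (c1 xor 58) xor 73 = 99 xor 73 = ea
byte 3: (19 xor 04) xor 74 = 1d xor 74 = 69
byte 4: (10 xor 1a) xor 65 = 0a xor 65 = 6f
byte 5: (ca xor 25) xor 6d = ef xor 6d = 82

ad a9 ea 69 6f 82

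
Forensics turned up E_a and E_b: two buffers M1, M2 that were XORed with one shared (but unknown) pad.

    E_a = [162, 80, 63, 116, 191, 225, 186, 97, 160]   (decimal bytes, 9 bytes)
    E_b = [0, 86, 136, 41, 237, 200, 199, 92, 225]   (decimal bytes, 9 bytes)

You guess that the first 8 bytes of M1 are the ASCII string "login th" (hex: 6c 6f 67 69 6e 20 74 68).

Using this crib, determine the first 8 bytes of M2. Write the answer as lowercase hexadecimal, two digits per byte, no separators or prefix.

First, E_a ⊕ E_b = (M1 ⊕ K) ⊕ (M2 ⊕ K) = M1 ⊕ M2, so the key drops out. Then M2 = (M1 ⊕ M2) ⊕ M1 over the first 8 bytes.
byte 0: (a2 xor 00) xor 6c = a2 xor 6c = ce
byte 1: (50 xor 56) xor 6f = 06 xor 6f = 69
byte 2: (3f xor 88) xor 67 = b7 xor 67 = d0
byte 3: (74 xor 29) xor 69 = 5d xor 69 = 34
byte 4: (bf xor ed) xor 6e = 52 xor 6e = 3c
byte 5: (e1 xor c8) xor 20 = 29 xor 20 = 09
byte 6: (ba xor c7) xor 74 = 7d xor 74 = 09
byte 7: (61 xor 5c) xor 68 = 3d xor 68 = 55

ce69d0343c090955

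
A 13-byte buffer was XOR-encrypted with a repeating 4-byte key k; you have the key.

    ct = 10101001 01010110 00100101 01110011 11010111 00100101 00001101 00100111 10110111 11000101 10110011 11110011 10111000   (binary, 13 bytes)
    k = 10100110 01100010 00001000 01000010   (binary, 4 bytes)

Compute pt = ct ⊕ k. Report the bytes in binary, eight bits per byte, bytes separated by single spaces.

00001111 00110100 00101101 00110001 01110001 01000111 00000101 01100101 00010001 10100111 10111011 10110001 00011110

The 4-byte key repeats, so the effective keystream is a6 62 08 42 a6 62 08 42 a6 62 08 42 a6.
byte 0: a9 xor a6 = 0f
byte 1: 56 xor 62 = 34
byte 2: 25 xor 08 = 2d
byte 3: 73 xor 42 = 31
byte 4: d7 xor a6 = 71
byte 5: 25 xor 62 = 47
byte 6: 0d xor 08 = 05
byte 7: 27 xor 42 = 65
byte 8: b7 xor a6 = 11
byte 9: c5 xor 62 = a7
byte 10: b3 xor 08 = bb
byte 11: f3 xor 42 = b1
byte 12: b8 xor a6 = 1e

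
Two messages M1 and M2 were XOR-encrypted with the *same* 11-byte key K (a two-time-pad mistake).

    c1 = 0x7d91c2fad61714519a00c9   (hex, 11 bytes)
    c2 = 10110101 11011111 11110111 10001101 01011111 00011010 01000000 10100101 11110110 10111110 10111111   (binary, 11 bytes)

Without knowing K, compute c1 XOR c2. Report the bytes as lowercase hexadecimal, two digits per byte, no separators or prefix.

c84e3577890d54f46cbe76

c1 ⊕ c2 = (M1 ⊕ K) ⊕ (M2 ⊕ K) = M1 ⊕ M2 — the shared key cancels under XOR.
125 ^ 181 = 200
145 ^ 223 =  78
194 ^ 247 =  53
250 ^ 141 = 119
214 ^  95 = 137
 23 ^  26 =  13
 20 ^  64 =  84
 81 ^ 165 = 244
154 ^ 246 = 108
  0 ^ 190 = 190
201 ^ 191 = 118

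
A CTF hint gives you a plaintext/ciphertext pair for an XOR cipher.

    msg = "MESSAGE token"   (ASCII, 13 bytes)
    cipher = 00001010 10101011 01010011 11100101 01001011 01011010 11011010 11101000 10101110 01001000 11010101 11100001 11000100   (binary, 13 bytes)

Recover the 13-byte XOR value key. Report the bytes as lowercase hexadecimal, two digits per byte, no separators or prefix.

47ee00b60a1d9fc8da27be84aa

Since cipher = msg ⊕ key, XORing both sides with msg gives key = msg ⊕ cipher.
4d ^ 0a = 47
45 ^ ab = ee
53 ^ 53 = 00
53 ^ e5 = b6
41 ^ 4b = 0a
47 ^ 5a = 1d
45 ^ da = 9f
20 ^ e8 = c8
74 ^ ae = da
6f ^ 48 = 27
6b ^ d5 = be
65 ^ e1 = 84
6e ^ c4 = aa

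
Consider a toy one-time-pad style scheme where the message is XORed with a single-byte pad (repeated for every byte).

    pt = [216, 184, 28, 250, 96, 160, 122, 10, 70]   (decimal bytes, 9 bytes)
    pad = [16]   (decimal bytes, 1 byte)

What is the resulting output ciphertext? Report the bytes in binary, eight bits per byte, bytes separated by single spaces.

11001000 10101000 00001100 11101010 01110000 10110000 01101010 00011010 01010110

The 1-byte key repeats, so the effective keystream is 10 10 10 10 10 10 10 10 10.
byte 0: d8 xor 10 = c8
byte 1: b8 xor 10 = a8
byte 2: 1c xor 10 = 0c
byte 3: fa xor 10 = ea
byte 4: 60 xor 10 = 70
byte 5: a0 xor 10 = b0
byte 6: 7a xor 10 = 6a
byte 7: 0a xor 10 = 1a
byte 8: 46 xor 10 = 56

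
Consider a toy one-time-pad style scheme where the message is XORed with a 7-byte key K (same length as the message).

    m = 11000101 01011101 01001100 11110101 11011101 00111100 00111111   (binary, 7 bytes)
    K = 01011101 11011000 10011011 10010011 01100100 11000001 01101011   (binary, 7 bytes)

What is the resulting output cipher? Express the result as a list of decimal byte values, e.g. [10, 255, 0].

[152, 133, 215, 102, 185, 253, 84]

c5 XOR 5d = 98
5d XOR d8 = 85
4c XOR 9b = d7
f5 XOR 93 = 66
dd XOR 64 = b9
3c XOR c1 = fd
3f XOR 6b = 54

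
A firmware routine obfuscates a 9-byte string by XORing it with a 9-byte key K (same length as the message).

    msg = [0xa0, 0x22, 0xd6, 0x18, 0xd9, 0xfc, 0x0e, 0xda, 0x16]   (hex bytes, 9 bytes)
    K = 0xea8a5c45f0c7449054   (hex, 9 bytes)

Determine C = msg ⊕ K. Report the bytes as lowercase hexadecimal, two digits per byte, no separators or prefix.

4aa88a5d293b4a4a42

10100000 ^ 11101010 = 01001010
00100010 ^ 10001010 = 10101000
11010110 ^ 01011100 = 10001010
00011000 ^ 01000101 = 01011101
11011001 ^ 11110000 = 00101001
11111100 ^ 11000111 = 00111011
00001110 ^ 01000100 = 01001010
11011010 ^ 10010000 = 01001010
00010110 ^ 01010100 = 01000010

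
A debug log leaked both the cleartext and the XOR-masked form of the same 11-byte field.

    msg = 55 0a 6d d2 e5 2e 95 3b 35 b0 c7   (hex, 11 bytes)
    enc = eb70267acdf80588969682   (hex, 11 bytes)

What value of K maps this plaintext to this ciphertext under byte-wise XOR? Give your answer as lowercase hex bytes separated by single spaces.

be 7a 4b a8 28 d6 90 b3 a3 26 45

Since enc = msg ⊕ K, XORing both sides with msg gives K = msg ⊕ enc.
01010101 xor 11101011 = 10111110
00001010 xor 01110000 = 01111010
01101101 xor 00100110 = 01001011
11010010 xor 01111010 = 10101000
11100101 xor 11001101 = 00101000
00101110 xor 11111000 = 11010110
10010101 xor 00000101 = 10010000
00111011 xor 10001000 = 10110011
00110101 xor 10010110 = 10100011
10110000 xor 10010110 = 00100110
11000111 xor 10000010 = 01000101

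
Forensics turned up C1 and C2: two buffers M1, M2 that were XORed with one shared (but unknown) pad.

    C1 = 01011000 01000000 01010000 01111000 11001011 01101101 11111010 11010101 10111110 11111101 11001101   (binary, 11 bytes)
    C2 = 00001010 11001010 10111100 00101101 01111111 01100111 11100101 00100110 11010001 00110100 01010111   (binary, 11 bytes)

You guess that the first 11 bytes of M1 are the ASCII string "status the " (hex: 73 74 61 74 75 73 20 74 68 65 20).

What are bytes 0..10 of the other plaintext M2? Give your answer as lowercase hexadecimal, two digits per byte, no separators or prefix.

First, C1 ⊕ C2 = (M1 ⊕ K) ⊕ (M2 ⊕ K) = M1 ⊕ M2, so the key drops out. Then M2 = (M1 ⊕ M2) ⊕ M1 over the first 11 bytes.
byte 0: (58 XOR 0a) XOR 73 = 52 XOR 73 = 21
byte 1: (40 XOR ca) XOR 74 = 8a XOR 74 = fe
byte 2: (50 XOR bc) XOR 61 = ec XOR 61 = 8d
byte 3: (78 XOR 2d) XOR 74 = 55 XOR 74 = 21
byte 4: (cb XOR 7f) XOR 75 = b4 XOR 75 = c1
byte 5: (6d XOR 67) XOR 73 = 0a XOR 73 = 79
byte 6: (fa XOR e5) XOR 20 = 1f XOR 20 = 3f
byte 7: (d5 XOR 26) XOR 74 = f3 XOR 74 = 87
byte 8: (be XOR d1) XOR 68 = 6f XOR 68 = 07
byte 9: (fd XOR 34) XOR 65 = c9 XOR 65 = ac
byte 10: (cd XOR 57) XOR 20 = 9a XOR 20 = ba

21fe8d21c1793f8707acba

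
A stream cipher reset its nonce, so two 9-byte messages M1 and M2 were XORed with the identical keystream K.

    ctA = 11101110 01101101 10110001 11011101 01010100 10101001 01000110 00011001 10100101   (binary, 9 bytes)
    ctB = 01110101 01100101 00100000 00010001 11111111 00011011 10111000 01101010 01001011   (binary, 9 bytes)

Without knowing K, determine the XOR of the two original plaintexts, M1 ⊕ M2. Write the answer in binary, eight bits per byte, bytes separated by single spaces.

ctA ⊕ ctB = (M1 ⊕ K) ⊕ (M2 ⊕ K) = M1 ⊕ M2 — the shared key cancels under XOR.
ee xor 75 = 9b
6d xor 65 = 08
b1 xor 20 = 91
dd xor 11 = cc
54 xor ff = ab
a9 xor 1b = b2
46 xor b8 = fe
19 xor 6a = 73
a5 xor 4b = ee

10011011 00001000 10010001 11001100 10101011 10110010 11111110 01110011 11101110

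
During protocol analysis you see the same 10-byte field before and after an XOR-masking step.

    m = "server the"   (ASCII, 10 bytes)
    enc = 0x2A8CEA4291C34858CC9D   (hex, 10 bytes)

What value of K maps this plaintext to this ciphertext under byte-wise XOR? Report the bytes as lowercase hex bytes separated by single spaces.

Since enc = m ⊕ K, XORing both sides with m gives K = m ⊕ enc.
byte 0: 73 ^ 2a = 59
byte 1: 65 ^ 8c = e9
byte 2: 72 ^ ea = 98
byte 3: 76 ^ 42 = 34
byte 4: 65 ^ 91 = f4
byte 5: 72 ^ c3 = b1
byte 6: 20 ^ 48 = 68
byte 7: 74 ^ 58 = 2c
byte 8: 68 ^ cc = a4
byte 9: 65 ^ 9d = f8

59 e9 98 34 f4 b1 68 2c a4 f8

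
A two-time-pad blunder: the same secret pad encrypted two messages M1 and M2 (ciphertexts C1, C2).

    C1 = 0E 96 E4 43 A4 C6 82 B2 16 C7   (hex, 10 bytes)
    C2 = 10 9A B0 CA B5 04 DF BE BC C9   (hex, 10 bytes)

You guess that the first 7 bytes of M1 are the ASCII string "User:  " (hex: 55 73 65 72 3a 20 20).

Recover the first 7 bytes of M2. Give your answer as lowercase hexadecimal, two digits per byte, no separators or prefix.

4b7f31fb2be27d

First, C1 ⊕ C2 = (M1 ⊕ K) ⊕ (M2 ⊕ K) = M1 ⊕ M2, so the key drops out. Then M2 = (M1 ⊕ M2) ⊕ M1 over the first 7 bytes.
byte 0: (0e XOR 10) XOR 55 = 1e XOR 55 = 4b
byte 1: (96 XOR 9a) XOR 73 = 0c XOR 73 = 7f
byte 2: (e4 XOR b0) XOR 65 = 54 XOR 65 = 31
byte 3: (43 XOR ca) XOR 72 = 89 XOR 72 = fb
byte 4: (a4 XOR b5) XOR 3a = 11 XOR 3a = 2b
byte 5: (c6 XOR 04) XOR 20 = c2 XOR 20 = e2
byte 6: (82 XOR df) XOR 20 = 5d XOR 20 = 7d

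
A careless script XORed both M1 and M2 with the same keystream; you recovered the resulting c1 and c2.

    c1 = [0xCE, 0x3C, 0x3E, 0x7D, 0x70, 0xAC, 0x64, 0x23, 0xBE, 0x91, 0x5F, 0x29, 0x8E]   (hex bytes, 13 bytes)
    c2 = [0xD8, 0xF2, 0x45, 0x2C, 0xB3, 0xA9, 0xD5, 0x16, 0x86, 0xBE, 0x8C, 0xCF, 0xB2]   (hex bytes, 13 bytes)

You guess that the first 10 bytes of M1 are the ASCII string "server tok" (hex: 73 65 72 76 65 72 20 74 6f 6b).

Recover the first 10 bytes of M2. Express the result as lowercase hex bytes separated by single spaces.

65 ab 09 27 a6 77 91 41 57 44

First, c1 ⊕ c2 = (M1 ⊕ K) ⊕ (M2 ⊕ K) = M1 ⊕ M2, so the key drops out. Then M2 = (M1 ⊕ M2) ⊕ M1 over the first 10 bytes.
byte 0: (ce XOR d8) XOR 73 = 16 XOR 73 = 65
byte 1: (3c XOR f2) XOR 65 = ce XOR 65 = ab
byte 2: (3e XOR 45) XOR 72 = 7b XOR 72 = 09
byte 3: (7d XOR 2c) XOR 76 = 51 XOR 76 = 27
byte 4: (70 XOR b3) XOR 65 = c3 XOR 65 = a6
byte 5: (ac XOR a9) XOR 72 = 05 XOR 72 = 77
byte 6: (64 XOR d5) XOR 20 = b1 XOR 20 = 91
byte 7: (23 XOR 16) XOR 74 = 35 XOR 74 = 41
byte 8: (be XOR 86) XOR 6f = 38 XOR 6f = 57
byte 9: (91 XOR be) XOR 6b = 2f XOR 6b = 44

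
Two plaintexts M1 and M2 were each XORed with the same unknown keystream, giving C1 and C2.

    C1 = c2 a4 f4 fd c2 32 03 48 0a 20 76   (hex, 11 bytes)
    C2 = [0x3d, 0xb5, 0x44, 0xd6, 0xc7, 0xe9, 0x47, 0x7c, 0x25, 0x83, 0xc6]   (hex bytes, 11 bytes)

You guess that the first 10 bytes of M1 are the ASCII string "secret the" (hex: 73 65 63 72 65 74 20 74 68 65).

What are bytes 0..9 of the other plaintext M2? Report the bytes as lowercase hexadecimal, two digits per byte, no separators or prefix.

8c74d35960af644047c6

First, C1 ⊕ C2 = (M1 ⊕ K) ⊕ (M2 ⊕ K) = M1 ⊕ M2, so the key drops out. Then M2 = (M1 ⊕ M2) ⊕ M1 over the first 10 bytes.
byte 0: (c2 xor 3d) xor 73 = ff xor 73 = 8c
byte 1: (a4 xor b5) xor 65 = 11 xor 65 = 74
byte 2: (f4 xor 44) xor 63 = b0 xor 63 = d3
byte 3: (fd xor d6) xor 72 = 2b xor 72 = 59
byte 4: (c2 xor c7) xor 65 = 05 xor 65 = 60
byte 5: (32 xor e9) xor 74 = db xor 74 = af
byte 6: (03 xor 47) xor 20 = 44 xor 20 = 64
byte 7: (48 xor 7c) xor 74 = 34 xor 74 = 40
byte 8: (0a xor 25) xor 68 = 2f xor 68 = 47
byte 9: (20 xor 83) xor 65 = a3 xor 65 = c6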